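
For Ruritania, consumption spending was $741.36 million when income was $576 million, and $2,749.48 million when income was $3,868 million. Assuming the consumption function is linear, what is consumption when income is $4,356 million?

C = 3047.16

MPC = (2749.48 − 741.36)/(3868 − 576) = 2008.12/3292 = 0.61
a = 741.36 − 0.61(576) = 741.36 − 351.36 = 390
C = 390 + 0.61(4356) = 390 + 2657.16 = 3047.16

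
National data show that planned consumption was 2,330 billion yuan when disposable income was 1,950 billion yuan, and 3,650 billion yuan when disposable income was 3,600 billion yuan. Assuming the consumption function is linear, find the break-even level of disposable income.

Y = 3850

MPC = (3650 − 2330)/(3600 − 1950) = 1320/1650 = 0.8
a = 2330 − 0.8(1950) = 2330 − 1560 = 770
Break-even: Y = a/(1−MPC) = 770/0.2 = 3850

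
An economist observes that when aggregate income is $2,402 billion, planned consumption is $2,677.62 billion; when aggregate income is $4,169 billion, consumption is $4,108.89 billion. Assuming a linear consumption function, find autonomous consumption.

a = 732

MPC = ΔC/ΔY = (4108.89 − 2677.62)/(4169 − 2402) = 1431.27/1767 = 0.81
a = C − MPC·Y = 2677.62 − 0.81(2402) = 2677.62 − 1945.62 = 732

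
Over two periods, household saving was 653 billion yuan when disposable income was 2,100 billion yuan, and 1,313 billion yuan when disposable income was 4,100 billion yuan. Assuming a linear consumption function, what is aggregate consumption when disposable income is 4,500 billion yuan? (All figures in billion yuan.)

C = 3055

MPS = ΔS/ΔY = (1313 − 653)/(4100 − 2100) = 660/2000 = 0.33
MPC = 1 − MPS = 0.67
Autonomous saving = 653 − 0.33(2100) = -40, so a = 40
C = 40 + 0.67(4500) = 40 + 3015 = 3055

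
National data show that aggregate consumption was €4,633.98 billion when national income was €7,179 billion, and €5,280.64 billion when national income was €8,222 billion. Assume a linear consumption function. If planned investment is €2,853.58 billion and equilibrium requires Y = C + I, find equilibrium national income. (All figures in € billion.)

Y = 7991

MPC = (5280.64 − 4633.98)/(8222 − 7179) = 646.66/1043 = 0.62
a = 4633.98 − 0.62(7179) = 183
Equilibrium: Y = 183 + 0.62Y + 2853.58
0.38Y = 3036.58, so Y = 3036.58/0.38 = 7991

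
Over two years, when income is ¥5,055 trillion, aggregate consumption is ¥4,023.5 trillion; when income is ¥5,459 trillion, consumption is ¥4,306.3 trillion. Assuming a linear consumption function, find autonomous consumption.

MPC = ΔC/ΔY = (4306.3 − 4023.5)/(5459 − 5055) = 282.8/404 = 0.7
a = C − MPC·Y = 4023.5 − 0.7(5055) = 4023.5 − 3538.5 = 485

a = 485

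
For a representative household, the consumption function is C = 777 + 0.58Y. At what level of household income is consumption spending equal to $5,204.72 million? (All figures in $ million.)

Y = 7634

777 + 0.58Y = 5204.72
0.58Y = 4427.72, so Y = 4427.72/0.58 = 7634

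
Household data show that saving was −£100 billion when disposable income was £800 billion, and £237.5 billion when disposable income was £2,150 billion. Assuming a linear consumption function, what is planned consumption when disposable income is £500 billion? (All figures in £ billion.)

MPS = ΔS/ΔY = (237.5 − (-100))/(2150 − 800) = 337.5/1350 = 0.25
MPC = 1 − MPS = 0.75
Autonomous saving = -100 − 0.25(800) = -300, so a = 300
C = 300 + 0.75(500) = 300 + 375 = 675

C = 675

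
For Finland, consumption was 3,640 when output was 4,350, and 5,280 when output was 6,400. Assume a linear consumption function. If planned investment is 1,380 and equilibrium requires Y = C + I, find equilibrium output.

MPC = (5280 − 3640)/(6400 − 4350) = 1640/2050 = 0.8
a = 3640 − 0.8(4350) = 160
Equilibrium: Y = 160 + 0.8Y + 1380
0.2Y = 1540, so Y = 1540/0.2 = 7700

Y = 7700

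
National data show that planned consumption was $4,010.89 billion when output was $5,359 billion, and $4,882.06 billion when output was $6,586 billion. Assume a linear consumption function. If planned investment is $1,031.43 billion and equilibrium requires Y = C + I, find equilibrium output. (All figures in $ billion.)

MPC = (4882.06 − 4010.89)/(6586 − 5359) = 871.17/1227 = 0.71
a = 4010.89 − 0.71(5359) = 206
Equilibrium: Y = 206 + 0.71Y + 1031.43
0.29Y = 1237.43, so Y = 1237.43/0.29 = 4267

Y = 4267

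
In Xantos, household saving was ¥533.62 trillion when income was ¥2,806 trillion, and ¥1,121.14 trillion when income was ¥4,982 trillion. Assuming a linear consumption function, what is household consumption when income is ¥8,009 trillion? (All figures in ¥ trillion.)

MPS = ΔS/ΔY = (1121.14 − 533.62)/(4982 − 2806) = 587.52/2176 = 0.27
MPC = 1 − MPS = 0.73
Autonomous saving = 533.62 − 0.27(2806) = -224, so a = 224
C = 224 + 0.73(8009) = 224 + 5846.57 = 6070.57

C = 6070.57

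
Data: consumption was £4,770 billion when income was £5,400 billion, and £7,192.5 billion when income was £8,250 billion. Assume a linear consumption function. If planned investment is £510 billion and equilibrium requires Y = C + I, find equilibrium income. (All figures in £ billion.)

Y = 4600

MPC = (7192.5 − 4770)/(8250 − 5400) = 2422.5/2850 = 0.85
a = 4770 − 0.85(5400) = 180
Equilibrium: Y = 180 + 0.85Y + 510
0.15Y = 690, so Y = 690/0.15 = 4600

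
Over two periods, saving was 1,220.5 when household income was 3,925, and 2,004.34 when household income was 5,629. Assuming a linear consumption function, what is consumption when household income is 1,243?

MPS = ΔS/ΔY = (2004.34 − 1220.5)/(5629 − 3925) = 783.84/1704 = 0.46
MPC = 1 − MPS = 0.54
Autonomous saving = 1220.5 − 0.46(3925) = -585, so a = 585
C = 585 + 0.54(1243) = 585 + 671.22 = 1256.22

C = 1256.22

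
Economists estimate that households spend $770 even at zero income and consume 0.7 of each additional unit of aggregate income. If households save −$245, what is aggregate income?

S = Y − C = -770 + 0.3Y
-770 + 0.3Y = -245, so 0.3Y = 525 and Y = 1750

Y = 1750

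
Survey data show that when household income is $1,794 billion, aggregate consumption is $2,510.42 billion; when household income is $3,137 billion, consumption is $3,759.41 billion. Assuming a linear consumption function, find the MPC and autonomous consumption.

MPC = 0.93; a = 842

MPC = ΔC/ΔY = (3759.41 − 2510.42)/(3137 − 1794) = 1248.99/1343 = 0.93
a = C − MPC·Y = 2510.42 − 0.93(1794) = 2510.42 − 1668.42 = 842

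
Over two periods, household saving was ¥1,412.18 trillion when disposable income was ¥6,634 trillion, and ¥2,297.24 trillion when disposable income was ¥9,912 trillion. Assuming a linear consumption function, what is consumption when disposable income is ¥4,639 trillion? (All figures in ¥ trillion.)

MPS = ΔS/ΔY = (2297.24 − 1412.18)/(9912 − 6634) = 885.06/3278 = 0.27
MPC = 1 − MPS = 0.73
Autonomous saving = 1412.18 − 0.27(6634) = -379, so a = 379
C = 379 + 0.73(4639) = 379 + 3386.47 = 3765.47

C = 3765.47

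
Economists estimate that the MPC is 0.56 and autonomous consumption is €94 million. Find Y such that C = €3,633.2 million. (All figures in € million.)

94 + 0.56Y = 3633.2
0.56Y = 3539.2, so Y = 3539.2/0.56 = 6320

Y = 6320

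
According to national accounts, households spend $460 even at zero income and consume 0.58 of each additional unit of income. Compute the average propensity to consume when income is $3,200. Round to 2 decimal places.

APC = 0.72

C = 460 + 0.58(3200) = 2316
APC = C/Y = 2316/3200 = 0.72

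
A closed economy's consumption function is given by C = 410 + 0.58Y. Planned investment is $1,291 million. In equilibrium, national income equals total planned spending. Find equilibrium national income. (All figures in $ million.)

Y = C + I = 410 + 0.58Y + 1291
Y − 0.58Y = 1701
0.42Y = 1701, so Y = 1701/0.42 = 4050

Y = 4050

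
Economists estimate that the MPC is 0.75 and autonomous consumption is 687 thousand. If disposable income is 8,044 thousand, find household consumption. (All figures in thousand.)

C = 6720

C = 687 + 0.75(8044) = 687 + 6033 = 6720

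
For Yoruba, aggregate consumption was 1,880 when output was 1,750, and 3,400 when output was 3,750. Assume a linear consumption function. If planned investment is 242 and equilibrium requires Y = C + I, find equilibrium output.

Y = 3300

MPC = (3400 − 1880)/(3750 − 1750) = 1520/2000 = 0.76
a = 1880 − 0.76(1750) = 550
Equilibrium: Y = 550 + 0.76Y + 242
0.24Y = 792, so Y = 792/0.24 = 3300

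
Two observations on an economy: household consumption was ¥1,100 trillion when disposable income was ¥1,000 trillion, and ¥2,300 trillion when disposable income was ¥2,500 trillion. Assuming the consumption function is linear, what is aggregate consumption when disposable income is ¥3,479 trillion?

C = 3083.2

MPC = (2300 − 1100)/(2500 − 1000) = 1200/1500 = 0.8
a = 1100 − 0.8(1000) = 1100 − 800 = 300
C = 300 + 0.8(3479) = 300 + 2783.2 = 3083.2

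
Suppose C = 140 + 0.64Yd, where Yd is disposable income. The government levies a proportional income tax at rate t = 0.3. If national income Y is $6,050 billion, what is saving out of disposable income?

Yd = (1 − 0.3)(6050) = 0.7(6050) = 4235
C = 140 + 0.64(4235) = 140 + 2710.4 = 2850.4
S = Yd − C = 4235 − 2850.4 = 1384.6

S = 1384.6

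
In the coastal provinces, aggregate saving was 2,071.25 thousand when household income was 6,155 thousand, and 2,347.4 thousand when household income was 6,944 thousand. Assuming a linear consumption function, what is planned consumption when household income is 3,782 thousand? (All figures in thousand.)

C = 2541.3

MPS = ΔS/ΔY = (2347.4 − 2071.25)/(6944 − 6155) = 276.15/789 = 0.35
MPC = 1 − MPS = 0.65
Autonomous saving = 2071.25 − 0.35(6155) = -83, so a = 83
C = 83 + 0.65(3782) = 83 + 2458.3 = 2541.3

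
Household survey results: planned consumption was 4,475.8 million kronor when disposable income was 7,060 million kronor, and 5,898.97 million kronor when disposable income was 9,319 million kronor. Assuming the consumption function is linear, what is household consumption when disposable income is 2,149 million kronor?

C = 1381.87

MPC = (5898.97 − 4475.8)/(9319 − 7060) = 1423.17/2259 = 0.63
a = 4475.8 − 0.63(7060) = 4475.8 − 4447.8 = 28
C = 28 + 0.63(2149) = 28 + 1353.87 = 1381.87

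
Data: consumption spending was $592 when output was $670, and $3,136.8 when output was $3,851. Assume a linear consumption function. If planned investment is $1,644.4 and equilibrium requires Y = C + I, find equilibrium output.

Y = 8502

MPC = (3136.8 − 592)/(3851 − 670) = 2544.8/3181 = 0.8
a = 592 − 0.8(670) = 56
Equilibrium: Y = 56 + 0.8Y + 1644.4
0.2Y = 1700.4, so Y = 1700.4/0.2 = 8502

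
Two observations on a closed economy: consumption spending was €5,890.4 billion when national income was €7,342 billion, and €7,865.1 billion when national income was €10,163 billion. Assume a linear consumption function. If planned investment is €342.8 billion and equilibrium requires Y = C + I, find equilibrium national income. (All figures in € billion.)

Y = 3646

MPC = (7865.1 − 5890.4)/(10163 − 7342) = 1974.7/2821 = 0.7
a = 5890.4 − 0.7(7342) = 751
Equilibrium: Y = 751 + 0.7Y + 342.8
0.3Y = 1093.8, so Y = 1093.8/0.3 = 3646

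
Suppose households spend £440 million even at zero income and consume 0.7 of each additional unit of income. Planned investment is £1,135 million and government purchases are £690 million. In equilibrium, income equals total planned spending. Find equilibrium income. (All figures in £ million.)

Y = 7550

Y = C + I + G = 440 + 0.7Y + 1135 + 690
Y − 0.7Y = 2265
0.3Y = 2265, so Y = 2265/0.3 = 7550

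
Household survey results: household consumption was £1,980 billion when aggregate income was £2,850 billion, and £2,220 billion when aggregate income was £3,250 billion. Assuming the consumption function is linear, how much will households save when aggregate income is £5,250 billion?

S = 1830

MPC = (2220 − 1980)/(3250 − 2850) = 240/400 = 0.6
a = 1980 − 0.6(2850) = 1980 − 1710 = 270
C = 270 + 0.6(5250) = 3420
S = 5250 − 3420 = 1830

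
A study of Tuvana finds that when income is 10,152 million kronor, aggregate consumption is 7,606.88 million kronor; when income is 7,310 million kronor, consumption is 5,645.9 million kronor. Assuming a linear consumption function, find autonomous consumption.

a = 602

MPC = ΔC/ΔY = (7606.88 − 5645.9)/(10152 − 7310) = 1960.98/2842 = 0.69
a = C − MPC·Y = 5645.9 − 0.69(7310) = 5645.9 − 5043.9 = 602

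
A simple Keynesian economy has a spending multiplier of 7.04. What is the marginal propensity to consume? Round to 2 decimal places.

MPC = 0.86

k = 1/(1 − MPC), so 1 − MPC = 1/k = 1/7.04 = 0.1420
MPC = 1 − 0.1420 = 0.86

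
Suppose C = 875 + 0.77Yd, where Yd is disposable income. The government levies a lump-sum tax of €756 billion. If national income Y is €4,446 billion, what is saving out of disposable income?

S = -26.3

Yd = Y − T = 4446 − 756 = 3690
C = 875 + 0.77(3690) = 875 + 2841.3 = 3716.3
S = Yd − C = 3690 − 3716.3 = -26.3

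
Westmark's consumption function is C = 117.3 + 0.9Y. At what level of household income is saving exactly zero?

Y = 1173

At break-even, C = Y: 117.3 + 0.9Y = Y
0.1Y = 117.3, so Y = 117.3/0.1 = 1173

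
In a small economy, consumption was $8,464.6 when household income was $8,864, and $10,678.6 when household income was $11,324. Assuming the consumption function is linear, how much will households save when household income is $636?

MPC = (10678.6 − 8464.6)/(11324 − 8864) = 2214/2460 = 0.9
a = 8464.6 − 0.9(8864) = 8464.6 − 7977.6 = 487
C = 487 + 0.9(636) = 1059.4
S = 636 − 1059.4 = -423.4

S = -423.4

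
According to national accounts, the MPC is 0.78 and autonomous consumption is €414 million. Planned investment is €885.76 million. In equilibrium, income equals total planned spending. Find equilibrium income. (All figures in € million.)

Y = C + I = 414 + 0.78Y + 885.76
Y − 0.78Y = 1299.76
0.22Y = 1299.76, so Y = 1299.76/0.22 = 5908

Y = 5908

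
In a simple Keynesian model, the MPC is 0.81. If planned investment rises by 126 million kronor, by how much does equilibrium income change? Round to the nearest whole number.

ΔY ≈ 663

The multiplier is 1/(1 − MPC) = 1/0.19.
ΔY = 126/0.19 = 663.16 ≈ 663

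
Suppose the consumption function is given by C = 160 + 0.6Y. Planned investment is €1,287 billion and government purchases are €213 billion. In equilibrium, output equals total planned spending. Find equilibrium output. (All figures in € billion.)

Y = 4150

Y = C + I + G = 160 + 0.6Y + 1287 + 213
Y − 0.6Y = 1660
0.4Y = 1660, so Y = 1660/0.4 = 4150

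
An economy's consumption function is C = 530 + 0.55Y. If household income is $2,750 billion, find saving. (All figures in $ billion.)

C = 530 + 0.55(2750) = 530 + 1512.5 = 2042.5
S = Y − C = 2750 − 2042.5 = 707.5

S = 707.5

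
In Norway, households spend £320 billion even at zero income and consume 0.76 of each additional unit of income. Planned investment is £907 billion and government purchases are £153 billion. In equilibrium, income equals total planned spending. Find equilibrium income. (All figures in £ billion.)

Y = C + I + G = 320 + 0.76Y + 907 + 153
Y − 0.76Y = 1380
0.24Y = 1380, so Y = 1380/0.24 = 5750

Y = 5750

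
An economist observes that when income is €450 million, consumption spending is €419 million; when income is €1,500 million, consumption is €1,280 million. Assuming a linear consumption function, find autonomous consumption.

a = 50

MPC = ΔC/ΔY = (1280 − 419)/(1500 − 450) = 861/1050 = 0.82
a = C − MPC·Y = 419 − 0.82(450) = 419 − 369 = 50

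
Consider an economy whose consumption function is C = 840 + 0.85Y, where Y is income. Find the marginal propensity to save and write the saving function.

MPS = 1 − MPC = 1 − 0.85 = 0.15
S = Y − C = -840 + 0.15Y

MPS = 0.15; S = -840 + 0.15Y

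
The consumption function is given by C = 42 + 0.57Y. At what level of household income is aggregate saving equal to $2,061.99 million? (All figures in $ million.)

Y = 4893

S = Y − C = -42 + 0.43Y
-42 + 0.43Y = 2061.99, so 0.43Y = 2103.99 and Y = 4893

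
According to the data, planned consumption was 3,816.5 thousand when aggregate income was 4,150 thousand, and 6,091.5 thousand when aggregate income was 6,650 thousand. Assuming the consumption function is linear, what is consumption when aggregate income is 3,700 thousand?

C = 3407

MPC = (6091.5 − 3816.5)/(6650 − 4150) = 2275/2500 = 0.91
a = 3816.5 − 0.91(4150) = 3816.5 − 3776.5 = 40
C = 40 + 0.91(3700) = 40 + 3367 = 3407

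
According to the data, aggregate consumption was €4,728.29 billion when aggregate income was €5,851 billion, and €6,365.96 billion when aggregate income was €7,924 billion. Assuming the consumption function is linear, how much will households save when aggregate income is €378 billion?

MPC = (6365.96 − 4728.29)/(7924 − 5851) = 1637.67/2073 = 0.79
a = 4728.29 − 0.79(5851) = 4728.29 − 4622.29 = 106
C = 106 + 0.79(378) = 404.62
S = 378 − 404.62 = -26.62

S = -26.62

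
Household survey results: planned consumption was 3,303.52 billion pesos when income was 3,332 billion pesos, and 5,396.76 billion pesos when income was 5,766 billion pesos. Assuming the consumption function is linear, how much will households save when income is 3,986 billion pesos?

S = 120.04

MPC = (5396.76 − 3303.52)/(5766 − 3332) = 2093.24/2434 = 0.86
a = 3303.52 − 0.86(3332) = 3303.52 − 2865.52 = 438
C = 438 + 0.86(3986) = 3865.96
S = 3986 − 3865.96 = 120.04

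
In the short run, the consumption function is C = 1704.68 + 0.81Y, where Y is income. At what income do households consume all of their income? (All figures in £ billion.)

Y = 8972

At break-even, C = Y: 1704.68 + 0.81Y = Y
0.19Y = 1704.68, so Y = 1704.68/0.19 = 8972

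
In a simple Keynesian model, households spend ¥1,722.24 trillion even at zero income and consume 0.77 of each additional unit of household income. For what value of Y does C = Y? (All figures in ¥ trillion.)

At break-even, C = Y: 1722.24 + 0.77Y = Y
0.23Y = 1722.24, so Y = 1722.24/0.23 = 7488

Y = 7488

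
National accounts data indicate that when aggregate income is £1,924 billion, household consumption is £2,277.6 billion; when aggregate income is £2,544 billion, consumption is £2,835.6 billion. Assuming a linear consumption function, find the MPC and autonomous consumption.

MPC = ΔC/ΔY = (2835.6 − 2277.6)/(2544 − 1924) = 558/620 = 0.9
a = C − MPC·Y = 2277.6 − 0.9(1924) = 2277.6 − 1731.6 = 546

MPC = 0.9; a = 546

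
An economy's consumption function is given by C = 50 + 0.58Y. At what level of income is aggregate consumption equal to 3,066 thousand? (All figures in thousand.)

50 + 0.58Y = 3066
0.58Y = 3016, so Y = 3016/0.58 = 5200

Y = 5200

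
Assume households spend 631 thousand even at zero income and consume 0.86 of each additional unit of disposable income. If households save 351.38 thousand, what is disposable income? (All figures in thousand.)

Y = 7017

S = Y − C = -631 + 0.14Y
-631 + 0.14Y = 351.38, so 0.14Y = 982.38 and Y = 7017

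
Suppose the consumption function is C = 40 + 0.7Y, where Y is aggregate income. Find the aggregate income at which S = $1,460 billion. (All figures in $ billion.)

S = Y − C = -40 + 0.3Y
-40 + 0.3Y = 1460, so 0.3Y = 1500 and Y = 5000

Y = 5000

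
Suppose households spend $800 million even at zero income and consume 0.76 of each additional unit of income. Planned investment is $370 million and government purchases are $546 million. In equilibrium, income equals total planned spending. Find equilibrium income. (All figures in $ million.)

Y = C + I + G = 800 + 0.76Y + 370 + 546
Y − 0.76Y = 1716
0.24Y = 1716, so Y = 1716/0.24 = 7150

Y = 7150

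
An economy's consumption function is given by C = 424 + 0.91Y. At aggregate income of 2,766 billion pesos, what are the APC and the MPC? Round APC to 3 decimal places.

MPC = 0.91 (the slope of the consumption function)
C = 424 + 0.91(2766) = 2941.06, so APC = 2941.06/2766 = 1.063

APC = 1.063; MPC = 0.91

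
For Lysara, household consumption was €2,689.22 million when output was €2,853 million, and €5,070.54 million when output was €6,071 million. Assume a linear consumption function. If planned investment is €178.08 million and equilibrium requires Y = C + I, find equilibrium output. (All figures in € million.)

Y = 2908

MPC = (5070.54 − 2689.22)/(6071 − 2853) = 2381.32/3218 = 0.74
a = 2689.22 − 0.74(2853) = 578
Equilibrium: Y = 578 + 0.74Y + 178.08
0.26Y = 756.08, so Y = 756.08/0.26 = 2908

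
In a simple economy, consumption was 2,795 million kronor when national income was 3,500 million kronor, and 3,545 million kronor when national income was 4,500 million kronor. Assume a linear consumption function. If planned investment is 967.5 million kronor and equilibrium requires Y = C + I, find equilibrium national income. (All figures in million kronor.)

Y = 4550

MPC = (3545 − 2795)/(4500 − 3500) = 750/1000 = 0.75
a = 2795 − 0.75(3500) = 170
Equilibrium: Y = 170 + 0.75Y + 967.5
0.25Y = 1137.5, so Y = 1137.5/0.25 = 4550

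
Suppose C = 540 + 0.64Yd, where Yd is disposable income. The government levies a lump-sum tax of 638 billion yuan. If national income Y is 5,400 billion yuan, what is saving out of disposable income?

S = 1174.32

Yd = Y − T = 5400 − 638 = 4762
C = 540 + 0.64(4762) = 540 + 3047.68 = 3587.68
S = Yd − C = 4762 − 3587.68 = 1174.32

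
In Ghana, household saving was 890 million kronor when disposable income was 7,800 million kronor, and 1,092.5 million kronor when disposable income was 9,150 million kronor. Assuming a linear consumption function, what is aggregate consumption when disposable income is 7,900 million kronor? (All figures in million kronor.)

C = 6995

MPS = ΔS/ΔY = (1092.5 − 890)/(9150 − 7800) = 202.5/1350 = 0.15
MPC = 1 − MPS = 0.85
Autonomous saving = 890 − 0.15(7800) = -280, so a = 280
C = 280 + 0.85(7900) = 280 + 6715 = 6995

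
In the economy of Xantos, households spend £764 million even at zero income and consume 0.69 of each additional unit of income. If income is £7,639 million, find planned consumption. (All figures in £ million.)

C = 6034.91

C = 764 + 0.69(7639) = 764 + 5270.91 = 6034.91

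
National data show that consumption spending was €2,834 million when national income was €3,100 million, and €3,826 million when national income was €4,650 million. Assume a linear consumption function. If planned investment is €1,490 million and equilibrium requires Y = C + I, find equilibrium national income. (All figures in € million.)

Y = 6500

MPC = (3826 − 2834)/(4650 − 3100) = 992/1550 = 0.64
a = 2834 − 0.64(3100) = 850
Equilibrium: Y = 850 + 0.64Y + 1490
0.36Y = 2340, so Y = 2340/0.36 = 6500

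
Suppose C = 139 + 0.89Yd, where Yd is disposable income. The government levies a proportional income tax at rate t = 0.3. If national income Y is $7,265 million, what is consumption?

C = 4665.095

Yd = (1 − 0.3)(7265) = 0.7(7265) = 5085.5
C = 139 + 0.89(5085.5) = 139 + 4526.095 = 4665.095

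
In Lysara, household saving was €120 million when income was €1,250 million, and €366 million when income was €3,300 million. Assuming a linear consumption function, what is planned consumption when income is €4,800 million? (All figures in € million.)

MPS = ΔS/ΔY = (366 − 120)/(3300 − 1250) = 246/2050 = 0.12
MPC = 1 − MPS = 0.88
Autonomous saving = 120 − 0.12(1250) = -30, so a = 30
C = 30 + 0.88(4800) = 30 + 4224 = 4254

C = 4254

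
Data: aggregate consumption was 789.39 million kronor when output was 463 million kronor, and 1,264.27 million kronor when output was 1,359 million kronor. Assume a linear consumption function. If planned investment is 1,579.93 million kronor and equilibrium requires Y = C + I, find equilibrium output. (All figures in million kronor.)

MPC = (1264.27 − 789.39)/(1359 − 463) = 474.88/896 = 0.53
a = 789.39 − 0.53(463) = 544
Equilibrium: Y = 544 + 0.53Y + 1579.93
0.47Y = 2123.93, so Y = 2123.93/0.47 = 4519

Y = 4519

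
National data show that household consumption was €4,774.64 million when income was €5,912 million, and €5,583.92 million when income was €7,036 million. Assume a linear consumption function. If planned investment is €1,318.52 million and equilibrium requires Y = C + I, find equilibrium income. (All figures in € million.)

MPC = (5583.92 − 4774.64)/(7036 − 5912) = 809.28/1124 = 0.72
a = 4774.64 − 0.72(5912) = 518
Equilibrium: Y = 518 + 0.72Y + 1318.52
0.28Y = 1836.52, so Y = 1836.52/0.28 = 6559

Y = 6559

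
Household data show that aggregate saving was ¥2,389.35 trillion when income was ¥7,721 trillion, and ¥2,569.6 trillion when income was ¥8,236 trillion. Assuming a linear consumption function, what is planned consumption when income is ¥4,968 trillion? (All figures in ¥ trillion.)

MPS = ΔS/ΔY = (2569.6 − 2389.35)/(8236 − 7721) = 180.25/515 = 0.35
MPC = 1 − MPS = 0.65
Autonomous saving = 2389.35 − 0.35(7721) = -313, so a = 313
C = 313 + 0.65(4968) = 313 + 3229.2 = 3542.2

C = 3542.2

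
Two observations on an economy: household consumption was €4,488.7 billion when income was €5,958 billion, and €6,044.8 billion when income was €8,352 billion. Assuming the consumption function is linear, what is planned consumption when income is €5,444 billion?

C = 4154.6

MPC = (6044.8 − 4488.7)/(8352 − 5958) = 1556.1/2394 = 0.65
a = 4488.7 − 0.65(5958) = 4488.7 − 3872.7 = 616
C = 616 + 0.65(5444) = 616 + 3538.6 = 4154.6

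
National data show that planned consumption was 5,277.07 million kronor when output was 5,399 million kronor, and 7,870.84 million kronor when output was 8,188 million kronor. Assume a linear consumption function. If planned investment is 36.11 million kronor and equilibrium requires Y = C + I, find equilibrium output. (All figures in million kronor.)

Y = 4173

MPC = (7870.84 − 5277.07)/(8188 − 5399) = 2593.77/2789 = 0.93
a = 5277.07 − 0.93(5399) = 256
Equilibrium: Y = 256 + 0.93Y + 36.11
0.07Y = 292.11, so Y = 292.11/0.07 = 4173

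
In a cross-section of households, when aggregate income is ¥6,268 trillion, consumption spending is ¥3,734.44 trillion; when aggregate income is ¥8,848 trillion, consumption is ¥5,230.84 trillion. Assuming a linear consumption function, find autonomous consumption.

MPC = ΔC/ΔY = (5230.84 − 3734.44)/(8848 − 6268) = 1496.4/2580 = 0.58
a = C − MPC·Y = 3734.44 − 0.58(6268) = 3734.44 − 3635.44 = 99

a = 99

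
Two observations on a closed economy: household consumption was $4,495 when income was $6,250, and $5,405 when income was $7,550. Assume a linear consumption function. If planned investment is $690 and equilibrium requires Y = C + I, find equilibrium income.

MPC = (5405 − 4495)/(7550 − 6250) = 910/1300 = 0.7
a = 4495 − 0.7(6250) = 120
Equilibrium: Y = 120 + 0.7Y + 690
0.3Y = 810, so Y = 810/0.3 = 2700

Y = 2700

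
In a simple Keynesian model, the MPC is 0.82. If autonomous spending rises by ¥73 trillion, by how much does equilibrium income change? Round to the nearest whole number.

The multiplier is 1/(1 − MPC) = 1/0.18.
ΔY = 73/0.18 = 405.56 ≈ 406

ΔY ≈ 406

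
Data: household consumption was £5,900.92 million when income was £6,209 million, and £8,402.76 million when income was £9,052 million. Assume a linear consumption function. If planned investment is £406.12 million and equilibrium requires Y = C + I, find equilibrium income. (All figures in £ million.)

Y = 7026

MPC = (8402.76 − 5900.92)/(9052 − 6209) = 2501.84/2843 = 0.88
a = 5900.92 − 0.88(6209) = 437
Equilibrium: Y = 437 + 0.88Y + 406.12
0.12Y = 843.12, so Y = 843.12/0.12 = 7026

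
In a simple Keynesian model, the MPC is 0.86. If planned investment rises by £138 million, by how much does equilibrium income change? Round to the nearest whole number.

ΔY ≈ 986

The multiplier is 1/(1 − MPC) = 1/0.14.
ΔY = 138/0.14 = 985.71 ≈ 986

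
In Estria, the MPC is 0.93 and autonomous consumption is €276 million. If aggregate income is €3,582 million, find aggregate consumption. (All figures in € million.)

C = 3607.26

C = 276 + 0.93(3582) = 276 + 3331.26 = 3607.26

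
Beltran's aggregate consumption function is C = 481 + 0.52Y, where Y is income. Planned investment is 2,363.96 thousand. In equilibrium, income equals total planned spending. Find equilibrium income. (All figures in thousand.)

Y = C + I = 481 + 0.52Y + 2363.96
Y − 0.52Y = 2844.96
0.48Y = 2844.96, so Y = 2844.96/0.48 = 5927

Y = 5927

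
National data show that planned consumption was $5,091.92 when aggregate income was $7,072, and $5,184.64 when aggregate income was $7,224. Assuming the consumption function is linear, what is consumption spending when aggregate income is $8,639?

MPC = (5184.64 − 5091.92)/(7224 − 7072) = 92.72/152 = 0.61
a = 5091.92 − 0.61(7072) = 5091.92 − 4313.92 = 778
C = 778 + 0.61(8639) = 778 + 5269.79 = 6047.79

C = 6047.79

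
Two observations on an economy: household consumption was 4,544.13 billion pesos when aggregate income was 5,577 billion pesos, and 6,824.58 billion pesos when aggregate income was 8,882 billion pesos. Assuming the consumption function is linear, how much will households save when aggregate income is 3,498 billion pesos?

MPC = (6824.58 − 4544.13)/(8882 − 5577) = 2280.45/3305 = 0.69
a = 4544.13 − 0.69(5577) = 4544.13 − 3848.13 = 696
C = 696 + 0.69(3498) = 3109.62
S = 3498 − 3109.62 = 388.38

S = 388.38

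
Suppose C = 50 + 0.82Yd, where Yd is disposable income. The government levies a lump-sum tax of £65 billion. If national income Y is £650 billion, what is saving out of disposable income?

S = 55.3

Yd = Y − T = 650 − 65 = 585
C = 50 + 0.82(585) = 50 + 479.7 = 529.7
S = Yd − C = 585 − 529.7 = 55.3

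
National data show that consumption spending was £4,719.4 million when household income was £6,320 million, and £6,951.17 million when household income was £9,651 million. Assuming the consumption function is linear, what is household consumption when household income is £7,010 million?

C = 5181.7

MPC = (6951.17 − 4719.4)/(9651 − 6320) = 2231.77/3331 = 0.67
a = 4719.4 − 0.67(6320) = 4719.4 − 4234.4 = 485
C = 485 + 0.67(7010) = 485 + 4696.7 = 5181.7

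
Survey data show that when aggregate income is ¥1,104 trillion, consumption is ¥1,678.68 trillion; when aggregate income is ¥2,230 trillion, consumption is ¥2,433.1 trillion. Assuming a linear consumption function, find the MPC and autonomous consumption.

MPC = 0.67; a = 939

MPC = ΔC/ΔY = (2433.1 − 1678.68)/(2230 − 1104) = 754.42/1126 = 0.67
a = C − MPC·Y = 1678.68 − 0.67(1104) = 1678.68 − 739.68 = 939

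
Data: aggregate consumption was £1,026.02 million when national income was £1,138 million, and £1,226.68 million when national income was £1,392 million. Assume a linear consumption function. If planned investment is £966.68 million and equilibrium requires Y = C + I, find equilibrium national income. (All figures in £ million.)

MPC = (1226.68 − 1026.02)/(1392 − 1138) = 200.66/254 = 0.79
a = 1026.02 − 0.79(1138) = 127
Equilibrium: Y = 127 + 0.79Y + 966.68
0.21Y = 1093.68, so Y = 1093.68/0.21 = 5208

Y = 5208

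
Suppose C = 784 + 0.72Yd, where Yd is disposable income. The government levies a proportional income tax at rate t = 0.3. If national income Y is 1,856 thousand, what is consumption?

C = 1719.424

Yd = (1 − 0.3)(1856) = 0.7(1856) = 1299.2
C = 784 + 0.72(1299.2) = 784 + 935.424 = 1719.424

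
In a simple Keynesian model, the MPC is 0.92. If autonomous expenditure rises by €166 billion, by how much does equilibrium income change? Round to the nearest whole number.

ΔY ≈ 2075

The multiplier is 1/(1 − MPC) = 1/0.08.
ΔY = 166/0.08 = 2075.00 ≈ 2075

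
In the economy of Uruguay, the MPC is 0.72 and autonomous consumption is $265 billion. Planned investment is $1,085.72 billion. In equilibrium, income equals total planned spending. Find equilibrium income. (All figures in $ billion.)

Y = 4824

Y = C + I = 265 + 0.72Y + 1085.72
Y − 0.72Y = 1350.72
0.28Y = 1350.72, so Y = 1350.72/0.28 = 4824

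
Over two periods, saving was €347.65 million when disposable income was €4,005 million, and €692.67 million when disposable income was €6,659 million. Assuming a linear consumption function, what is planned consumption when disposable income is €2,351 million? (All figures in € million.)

C = 2218.37

MPS = ΔS/ΔY = (692.67 − 347.65)/(6659 − 4005) = 345.02/2654 = 0.13
MPC = 1 − MPS = 0.87
Autonomous saving = 347.65 − 0.13(4005) = -173, so a = 173
C = 173 + 0.87(2351) = 173 + 2045.37 = 2218.37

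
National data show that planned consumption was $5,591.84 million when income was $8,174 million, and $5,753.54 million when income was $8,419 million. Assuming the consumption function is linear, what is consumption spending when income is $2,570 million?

C = 1893.2

MPC = (5753.54 − 5591.84)/(8419 − 8174) = 161.7/245 = 0.66
a = 5591.84 − 0.66(8174) = 5591.84 − 5394.84 = 197
C = 197 + 0.66(2570) = 197 + 1696.2 = 1893.2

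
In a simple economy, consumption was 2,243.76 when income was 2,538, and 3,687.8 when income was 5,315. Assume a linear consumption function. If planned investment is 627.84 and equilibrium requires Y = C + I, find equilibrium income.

MPC = (3687.8 − 2243.76)/(5315 − 2538) = 1444.04/2777 = 0.52
a = 2243.76 − 0.52(2538) = 924
Equilibrium: Y = 924 + 0.52Y + 627.84
0.48Y = 1551.84, so Y = 1551.84/0.48 = 3233

Y = 3233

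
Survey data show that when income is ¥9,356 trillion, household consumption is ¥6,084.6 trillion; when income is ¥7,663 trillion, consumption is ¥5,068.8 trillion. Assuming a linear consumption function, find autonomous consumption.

a = 471

MPC = ΔC/ΔY = (6084.6 − 5068.8)/(9356 − 7663) = 1015.8/1693 = 0.6
a = C − MPC·Y = 5068.8 − 0.6(7663) = 5068.8 − 4597.8 = 471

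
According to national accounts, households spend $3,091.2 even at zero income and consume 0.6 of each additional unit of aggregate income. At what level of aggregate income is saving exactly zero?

At break-even, C = Y: 3091.2 + 0.6Y = Y
0.4Y = 3091.2, so Y = 3091.2/0.4 = 7728

Y = 7728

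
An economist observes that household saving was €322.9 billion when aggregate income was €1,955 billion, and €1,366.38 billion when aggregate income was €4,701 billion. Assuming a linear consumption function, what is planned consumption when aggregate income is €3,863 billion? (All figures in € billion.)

C = 2815.06

MPS = ΔS/ΔY = (1366.38 − 322.9)/(4701 − 1955) = 1043.48/2746 = 0.38
MPC = 1 − MPS = 0.62
Autonomous saving = 322.9 − 0.38(1955) = -420, so a = 420
C = 420 + 0.62(3863) = 420 + 2395.06 = 2815.06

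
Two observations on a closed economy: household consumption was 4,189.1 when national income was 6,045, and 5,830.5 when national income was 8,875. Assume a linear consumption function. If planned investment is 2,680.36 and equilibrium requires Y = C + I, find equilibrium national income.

MPC = (5830.5 − 4189.1)/(8875 − 6045) = 1641.4/2830 = 0.58
a = 4189.1 − 0.58(6045) = 683
Equilibrium: Y = 683 + 0.58Y + 2680.36
0.42Y = 3363.36, so Y = 3363.36/0.42 = 8008

Y = 8008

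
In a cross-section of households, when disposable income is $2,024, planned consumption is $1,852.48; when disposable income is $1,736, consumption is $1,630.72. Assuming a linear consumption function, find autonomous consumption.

a = 294

MPC = ΔC/ΔY = (1852.48 − 1630.72)/(2024 − 1736) = 221.76/288 = 0.77
a = C − MPC·Y = 1630.72 − 0.77(1736) = 1630.72 − 1336.72 = 294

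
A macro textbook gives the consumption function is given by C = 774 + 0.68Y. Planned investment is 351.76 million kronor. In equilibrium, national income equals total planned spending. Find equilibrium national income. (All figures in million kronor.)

Y = C + I = 774 + 0.68Y + 351.76
Y − 0.68Y = 1125.76
0.32Y = 1125.76, so Y = 1125.76/0.32 = 3518

Y = 3518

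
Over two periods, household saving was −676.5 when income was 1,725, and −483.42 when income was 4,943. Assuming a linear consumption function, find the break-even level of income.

Y = 13000

MPS = ΔS/ΔY = (-483.42 − (-676.5))/(4943 − 1725) = 193.08/3218 = 0.06
MPC = 1 − MPS = 0.94
From S(1725) = -676.5: −a + 0.06(1725) = -676.5, so a = 103.5 − (-676.5) = 780
Break-even (S = 0): Y = a/MPS = 780/0.06 = 13000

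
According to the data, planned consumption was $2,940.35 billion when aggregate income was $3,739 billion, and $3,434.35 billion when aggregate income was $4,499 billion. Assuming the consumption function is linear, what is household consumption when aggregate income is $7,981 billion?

MPC = (3434.35 − 2940.35)/(4499 − 3739) = 494/760 = 0.65
a = 2940.35 − 0.65(3739) = 2940.35 − 2430.35 = 510
C = 510 + 0.65(7981) = 510 + 5187.65 = 5697.65

C = 5697.65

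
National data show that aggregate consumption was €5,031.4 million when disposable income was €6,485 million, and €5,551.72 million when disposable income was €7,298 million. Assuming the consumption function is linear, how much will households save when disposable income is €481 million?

S = -707.84

MPC = (5551.72 − 5031.4)/(7298 − 6485) = 520.32/813 = 0.64
a = 5031.4 − 0.64(6485) = 5031.4 − 4150.4 = 881
C = 881 + 0.64(481) = 1188.84
S = 481 − 1188.84 = -707.84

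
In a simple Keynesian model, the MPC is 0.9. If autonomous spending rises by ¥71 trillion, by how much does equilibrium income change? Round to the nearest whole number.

The multiplier is 1/(1 − MPC) = 1/0.1.
ΔY = 71/0.1 = 710.00 ≈ 710

ΔY ≈ 710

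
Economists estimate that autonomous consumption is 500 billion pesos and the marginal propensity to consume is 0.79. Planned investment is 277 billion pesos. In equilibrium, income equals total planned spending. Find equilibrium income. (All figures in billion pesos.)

Y = 3700

Y = C + I = 500 + 0.79Y + 277
Y − 0.79Y = 777
0.21Y = 777, so Y = 777/0.21 = 3700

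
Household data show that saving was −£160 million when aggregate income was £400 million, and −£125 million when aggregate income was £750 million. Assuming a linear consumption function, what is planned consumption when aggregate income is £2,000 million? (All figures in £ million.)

C = 2000

MPS = ΔS/ΔY = (-125 − (-160))/(750 − 400) = 35/350 = 0.1
MPC = 1 − MPS = 0.9
Autonomous saving = -160 − 0.1(400) = -200, so a = 200
C = 200 + 0.9(2000) = 200 + 1800 = 2000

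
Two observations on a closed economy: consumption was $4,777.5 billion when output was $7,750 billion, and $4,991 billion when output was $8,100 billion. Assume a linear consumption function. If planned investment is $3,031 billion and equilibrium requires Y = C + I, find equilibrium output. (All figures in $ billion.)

MPC = (4991 − 4777.5)/(8100 − 7750) = 213.5/350 = 0.61
a = 4777.5 − 0.61(7750) = 50
Equilibrium: Y = 50 + 0.61Y + 3031
0.39Y = 3081, so Y = 3081/0.39 = 7900

Y = 7900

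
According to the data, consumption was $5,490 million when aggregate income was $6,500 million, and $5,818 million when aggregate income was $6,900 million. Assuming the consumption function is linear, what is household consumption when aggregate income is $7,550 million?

MPC = (5818 − 5490)/(6900 − 6500) = 328/400 = 0.82
a = 5490 − 0.82(6500) = 5490 − 5330 = 160
C = 160 + 0.82(7550) = 160 + 6191 = 6351

C = 6351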